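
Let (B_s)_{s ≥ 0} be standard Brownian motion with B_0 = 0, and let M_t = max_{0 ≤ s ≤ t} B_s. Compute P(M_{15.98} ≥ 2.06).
P(M_{15.98} ≥ 2.06) = 2·P(B_{15.98} ≥ 2.06) = 2(1 − Φ(2.06/√15.98)) ≈ 0.6063

By the reflection principle for Brownian motion, P(M_t ≥ a) = 2 · P(B_t ≥ a) for a ≥ 0. Since B_t ~ N(0, t), P(B_t ≥ 2.06) = 1 − Φ(2.06/√t) = 1 − Φ(2.06/√15.98) = 1 − Φ(0.5153). So
  P(M_{15.98} ≥ 2.06) = 2(1 − Φ(0.5153)) ≈ 0.6063.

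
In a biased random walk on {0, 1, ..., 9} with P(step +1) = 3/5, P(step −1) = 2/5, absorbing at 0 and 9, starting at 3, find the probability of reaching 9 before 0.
P(hit 9 before 0) = (1 − (2/3)^3) / (1 − (2/3)^9) = 729/1009

Let u_k denote P(reach 9 before 0 | start at k). Boundary: u_0 = 0, u_9 = 1. Recurrence: u_k = 3/5·u_{k+1} + 2/5·u_{k-1} for 1 ≤ k ≤ 8. Try u_k = A + B·r^k with r = q/p = (2/5)/(3/5) = 2/3. Substitution satisfies the recurrence; boundary conditions give:
  u_k = (1 − r^k) / (1 − r^N) = (1 − (2/3)^3) / (1 − (2/3)^9) = 729/1009.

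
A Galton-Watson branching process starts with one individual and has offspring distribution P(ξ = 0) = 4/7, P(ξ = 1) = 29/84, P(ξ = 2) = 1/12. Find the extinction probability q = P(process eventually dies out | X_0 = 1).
q = 1

Mean offspring μ = 0·4/7 + 1·29/84 + 2·1/12 = 43/84 ≤ 1. For μ ≤ 1 with offspring not concentrated at 1, the Galton-Watson process goes extinct almost surely, so q = 1.
(Algebraic check: The pgf is f(s) = 4/7 + 29/84·s + 1/12·s². The extinction probability q is the smallest fixed point of f in [0, 1]. Setting s = f(s):
  1/12·s² + (29/84 − 1)·s + 4/7 = 0
  1/12·s² − (4/7 + 1/12)·s + 4/7 = 0
which factors as (s − 1)·(1/12·s − 4/7) = 0, giving roots s = 1 and s = (4/7)/(1/12) = 48/7. Since 48/7 ≥ 1, the smallest root in [0, 1] is s = 1.)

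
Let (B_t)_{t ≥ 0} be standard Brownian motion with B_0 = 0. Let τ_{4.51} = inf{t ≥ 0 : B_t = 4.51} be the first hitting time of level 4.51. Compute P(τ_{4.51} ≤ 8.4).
P(τ_{4.51} ≤ 8.4) = 2(1 − Φ(4.51/√8.4)) = 2(1 − Φ(1.5561)) ≈ 0.1197

By the reflection principle for standard BM, P(τ_b ≤ t) = 2 · P(B_t ≥ b). Since B_t ~ N(0, t), P(B_t ≥ 4.51) = 1 − Φ(4.51/√t) = 1 − Φ(4.51/√8.4) = 1 − Φ(1.5561) ≈ 0.05984. Doubling: P(τ_{4.51} ≤ 8.4) ≈ 2 · 0.05984 = 0.11968 ≈ 0.1197.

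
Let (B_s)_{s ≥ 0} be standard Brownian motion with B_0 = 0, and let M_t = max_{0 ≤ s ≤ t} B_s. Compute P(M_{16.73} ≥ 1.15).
P(M_{16.73} ≥ 1.15) = 2·P(B_{16.73} ≥ 1.15) = 2(1 − Φ(1.15/√16.73)) ≈ 0.7786

By the reflection principle for Brownian motion, P(M_t ≥ a) = 2 · P(B_t ≥ a) for a ≥ 0. Since B_t ~ N(0, t), P(B_t ≥ 1.15) = 1 − Φ(1.15/√t) = 1 − Φ(1.15/√16.73) = 1 − Φ(0.2812). So
  P(M_{16.73} ≥ 1.15) = 2(1 − Φ(0.2812)) ≈ 0.7786.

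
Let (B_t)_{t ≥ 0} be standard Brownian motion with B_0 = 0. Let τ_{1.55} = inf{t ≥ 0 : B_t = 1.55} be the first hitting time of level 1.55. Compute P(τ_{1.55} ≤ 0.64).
P(τ_{1.55} ≤ 0.64) = 2(1 − Φ(1.55/√0.64)) = 2(1 − Φ(1.9375)) ≈ 0.0527

By the reflection principle for standard BM, P(τ_b ≤ t) = 2 · P(B_t ≥ b). Since B_t ~ N(0, t), P(B_t ≥ 1.55) = 1 − Φ(1.55/√t) = 1 − Φ(1.55/√0.64) = 1 − Φ(1.9375) ≈ 0.02634. Doubling: P(τ_{1.55} ≤ 0.64) ≈ 2 · 0.02634 = 0.05268 ≈ 0.0527.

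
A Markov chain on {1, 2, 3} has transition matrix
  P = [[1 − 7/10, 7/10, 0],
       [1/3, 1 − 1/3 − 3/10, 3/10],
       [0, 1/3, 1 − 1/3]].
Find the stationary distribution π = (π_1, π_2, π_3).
π = (100/499, 210/499, 189/499)

This is a birth-death chain on three states, which satisfies detailed balance: π_1 · P_{12} = π_2 · P_{21} and π_2 · P_{23} = π_3 · P_{32}.
From π_1 · 7/10 = π_2 · 1/3: π_2/π_1 = (7/10)/(1/3) = 21/10.
From π_2 · 3/10 = π_3 · 1/3: π_3/π_2 = (3/10)/(1/3) = 9/10.
Take π_1 proportional to 1; then unnormalized π = (1, 21/10, 189/100). Normalize by dividing by the sum 499/100:
  π = (100/499, 210/499, 189/499).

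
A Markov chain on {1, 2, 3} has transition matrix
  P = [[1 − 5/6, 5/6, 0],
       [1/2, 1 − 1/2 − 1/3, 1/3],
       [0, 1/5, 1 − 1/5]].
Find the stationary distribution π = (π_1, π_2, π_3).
π = (9/49, 15/49, 25/49)

This is a birth-death chain on three states, which satisfies detailed balance: π_1 · P_{12} = π_2 · P_{21} and π_2 · P_{23} = π_3 · P_{32}.
From π_1 · 5/6 = π_2 · 1/2: π_2/π_1 = (5/6)/(1/2) = 5/3.
From π_2 · 1/3 = π_3 · 1/5: π_3/π_2 = (1/3)/(1/5) = 5/3.
Take π_1 proportional to 1; then unnormalized π = (1, 5/3, 25/9). Normalize by dividing by the sum 49/9:
  π = (9/49, 15/49, 25/49).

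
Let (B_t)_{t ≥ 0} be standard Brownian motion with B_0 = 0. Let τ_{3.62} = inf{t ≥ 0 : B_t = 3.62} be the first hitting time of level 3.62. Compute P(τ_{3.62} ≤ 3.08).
P(τ_{3.62} ≤ 3.08) = 2(1 − Φ(3.62/√3.08)) = 2(1 − Φ(2.0627)) ≈ 0.0391

By the reflection principle for standard BM, P(τ_b ≤ t) = 2 · P(B_t ≥ b). Since B_t ~ N(0, t), P(B_t ≥ 3.62) = 1 − Φ(3.62/√t) = 1 − Φ(3.62/√3.08) = 1 − Φ(2.0627) ≈ 0.01957. Doubling: P(τ_{3.62} ≤ 3.08) ≈ 2 · 0.01957 = 0.03914 ≈ 0.0391.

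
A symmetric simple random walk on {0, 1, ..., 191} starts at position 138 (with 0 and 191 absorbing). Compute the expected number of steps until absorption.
E[τ | X_0 = 138] = 7314

Let v_k = E[τ | X_0 = k]. Boundary: v_0 = v_191 = 0. Recurrence: v_k = 1 + (v_{k-1} + v_{k+1})/2 for 1 ≤ k ≤ 190. The particular solution to v_k − (v_{k-1} + v_{k+1})/2 = 1 is v_k = −k^2. Adding homogeneous solution A + B k and matching boundaries gives v_k = k (191 − k). Substituting k = 138: v_138 = 138 · 53 = 7314.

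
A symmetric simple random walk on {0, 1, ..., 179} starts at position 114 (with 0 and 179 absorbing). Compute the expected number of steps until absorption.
E[τ | X_0 = 114] = 7410

Let v_k = E[τ | X_0 = k]. Boundary: v_0 = v_179 = 0. Recurrence: v_k = 1 + (v_{k-1} + v_{k+1})/2 for 1 ≤ k ≤ 178. The particular solution to v_k − (v_{k-1} + v_{k+1})/2 = 1 is v_k = −k^2. Adding homogeneous solution A + B k and matching boundaries gives v_k = k (179 − k). Substituting k = 114: v_114 = 114 · 65 = 7410.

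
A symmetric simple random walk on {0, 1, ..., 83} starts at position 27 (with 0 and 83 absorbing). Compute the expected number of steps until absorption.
E[τ | X_0 = 27] = 1512

Let v_k = E[τ | X_0 = k]. Boundary: v_0 = v_83 = 0. Recurrence: v_k = 1 + (v_{k-1} + v_{k+1})/2 for 1 ≤ k ≤ 82. The particular solution to v_k − (v_{k-1} + v_{k+1})/2 = 1 is v_k = −k^2. Adding homogeneous solution A + B k and matching boundaries gives v_k = k (83 − k). Substituting k = 27: v_27 = 27 · 56 = 1512.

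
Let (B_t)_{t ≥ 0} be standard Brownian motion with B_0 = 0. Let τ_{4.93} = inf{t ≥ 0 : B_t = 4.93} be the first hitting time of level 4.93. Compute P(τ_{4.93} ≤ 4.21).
P(τ_{4.93} ≤ 4.21) = 2(1 − Φ(4.93/√4.21)) = 2(1 − Φ(2.4027)) ≈ 0.0163

By the reflection principle for standard BM, P(τ_b ≤ t) = 2 · P(B_t ≥ b). Since B_t ~ N(0, t), P(B_t ≥ 4.93) = 1 − Φ(4.93/√t) = 1 − Φ(4.93/√4.21) = 1 − Φ(2.4027) ≈ 0.00814. Doubling: P(τ_{4.93} ≤ 4.21) ≈ 2 · 0.00814 = 0.01628 ≈ 0.0163.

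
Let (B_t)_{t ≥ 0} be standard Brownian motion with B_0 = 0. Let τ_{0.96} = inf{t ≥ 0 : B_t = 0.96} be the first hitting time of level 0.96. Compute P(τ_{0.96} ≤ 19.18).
P(τ_{0.96} ≤ 19.18) = 2(1 − Φ(0.96/√19.18)) = 2(1 − Φ(0.2192)) ≈ 0.8265

By the reflection principle for standard BM, P(τ_b ≤ t) = 2 · P(B_t ≥ b). Since B_t ~ N(0, t), P(B_t ≥ 0.96) = 1 − Φ(0.96/√t) = 1 − Φ(0.96/√19.18) = 1 − Φ(0.2192) ≈ 0.41325. Doubling: P(τ_{0.96} ≤ 19.18) ≈ 2 · 0.41325 = 0.82650 ≈ 0.8265.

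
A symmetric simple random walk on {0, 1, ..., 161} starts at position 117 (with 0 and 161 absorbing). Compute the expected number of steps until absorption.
E[τ | X_0 = 117] = 5148

Let v_k = E[τ | X_0 = k]. Boundary: v_0 = v_161 = 0. Recurrence: v_k = 1 + (v_{k-1} + v_{k+1})/2 for 1 ≤ k ≤ 160. The particular solution to v_k − (v_{k-1} + v_{k+1})/2 = 1 is v_k = −k^2. Adding homogeneous solution A + B k and matching boundaries gives v_k = k (161 − k). Substituting k = 117: v_117 = 117 · 44 = 5148.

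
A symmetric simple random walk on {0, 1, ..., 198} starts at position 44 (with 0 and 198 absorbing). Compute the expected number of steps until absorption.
E[τ | X_0 = 44] = 6776

Let v_k = E[τ | X_0 = k]. Boundary: v_0 = v_198 = 0. Recurrence: v_k = 1 + (v_{k-1} + v_{k+1})/2 for 1 ≤ k ≤ 197. The particular solution to v_k − (v_{k-1} + v_{k+1})/2 = 1 is v_k = −k^2. Adding homogeneous solution A + B k and matching boundaries gives v_k = k (198 − k). Substituting k = 44: v_44 = 44 · 154 = 6776.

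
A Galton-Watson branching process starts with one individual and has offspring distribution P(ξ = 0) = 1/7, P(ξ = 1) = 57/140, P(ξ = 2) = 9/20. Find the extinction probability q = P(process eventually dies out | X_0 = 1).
q = 20/63

The pgf is f(s) = 1/7 + 57/140·s + 9/20·s². The extinction probability q is the smallest fixed point of f in [0, 1]. Setting s = f(s):
  9/20·s² + (57/140 − 1)·s + 1/7 = 0
  9/20·s² − (1/7 + 9/20)·s + 1/7 = 0
which factors as (s − 1)·(9/20·s − 1/7) = 0, giving roots s = 1 and s = (1/7)/(9/20) = 20/63.
Mean offspring μ = 57/140 + 2·9/20 = 183/140 > 1 (supercritical), so q < 1. The extinction probability is the smaller root: q = (1/7)/(9/20) = 20/63.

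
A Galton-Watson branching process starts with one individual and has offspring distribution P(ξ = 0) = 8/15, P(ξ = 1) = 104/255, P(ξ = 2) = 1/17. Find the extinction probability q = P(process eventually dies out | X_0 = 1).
q = 1

Mean offspring μ = 0·8/15 + 1·104/255 + 2·1/17 = 134/255 ≤ 1. For μ ≤ 1 with offspring not concentrated at 1, the Galton-Watson process goes extinct almost surely, so q = 1.
(Algebraic check: The pgf is f(s) = 8/15 + 104/255·s + 1/17·s². The extinction probability q is the smallest fixed point of f in [0, 1]. Setting s = f(s):
  1/17·s² + (104/255 − 1)·s + 8/15 = 0
  1/17·s² − (8/15 + 1/17)·s + 8/15 = 0
which factors as (s − 1)·(1/17·s − 8/15) = 0, giving roots s = 1 and s = (8/15)/(1/17) = 136/15. Since 136/15 ≥ 1, the smallest root in [0, 1] is s = 1.)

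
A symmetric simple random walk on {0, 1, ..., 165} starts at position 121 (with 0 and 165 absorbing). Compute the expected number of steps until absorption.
E[τ | X_0 = 121] = 5324

Let v_k = E[τ | X_0 = k]. Boundary: v_0 = v_165 = 0. Recurrence: v_k = 1 + (v_{k-1} + v_{k+1})/2 for 1 ≤ k ≤ 164. The particular solution to v_k − (v_{k-1} + v_{k+1})/2 = 1 is v_k = −k^2. Adding homogeneous solution A + B k and matching boundaries gives v_k = k (165 − k). Substituting k = 121: v_121 = 121 · 44 = 5324.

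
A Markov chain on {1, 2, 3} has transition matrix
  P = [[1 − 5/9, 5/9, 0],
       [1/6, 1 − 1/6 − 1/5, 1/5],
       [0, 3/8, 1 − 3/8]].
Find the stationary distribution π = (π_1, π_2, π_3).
π = (9/55, 6/11, 16/55)

This is a birth-death chain on three states, which satisfies detailed balance: π_1 · P_{12} = π_2 · P_{21} and π_2 · P_{23} = π_3 · P_{32}.
From π_1 · 5/9 = π_2 · 1/6: π_2/π_1 = (5/9)/(1/6) = 10/3.
From π_2 · 1/5 = π_3 · 3/8: π_3/π_2 = (1/5)/(3/8) = 8/15.
Take π_1 proportional to 1; then unnormalized π = (1, 10/3, 16/9). Normalize by dividing by the sum 55/9:
  π = (9/55, 6/11, 16/55).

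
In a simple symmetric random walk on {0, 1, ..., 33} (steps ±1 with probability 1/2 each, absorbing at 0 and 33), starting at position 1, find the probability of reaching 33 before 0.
P(hit 33 before 0) = 1/33

Let u_k = P(hit 33 before 0 | start at k). Then u_0 = 0, u_33 = 1, and u_k = u_{k-1}/2 + u_{k+1}/2 for 1 ≤ k ≤ 32. This harmonic recurrence is solved by u_k = k/33, giving u_1 = 1/33.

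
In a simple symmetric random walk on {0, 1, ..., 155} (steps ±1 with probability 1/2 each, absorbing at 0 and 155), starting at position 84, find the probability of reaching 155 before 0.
P(hit 155 before 0) = 84/155

Let u_k = P(hit 155 before 0 | start at k). Then u_0 = 0, u_155 = 1, and u_k = u_{k-1}/2 + u_{k+1}/2 for 1 ≤ k ≤ 154. This harmonic recurrence is solved by u_k = k/155, giving u_84 = 84/155.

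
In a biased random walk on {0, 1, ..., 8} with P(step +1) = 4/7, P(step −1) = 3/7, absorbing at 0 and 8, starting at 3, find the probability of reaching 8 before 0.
P(hit 8 before 0) = (1 − (3/4)^3) / (1 − (3/4)^8) = 37888/58975

Let u_k denote P(reach 8 before 0 | start at k). Boundary: u_0 = 0, u_8 = 1. Recurrence: u_k = 4/7·u_{k+1} + 3/7·u_{k-1} for 1 ≤ k ≤ 7. Try u_k = A + B·r^k with r = q/p = (3/7)/(4/7) = 3/4. Substitution satisfies the recurrence; boundary conditions give:
  u_k = (1 − r^k) / (1 − r^N) = (1 − (3/4)^3) / (1 − (3/4)^8) = 37888/58975.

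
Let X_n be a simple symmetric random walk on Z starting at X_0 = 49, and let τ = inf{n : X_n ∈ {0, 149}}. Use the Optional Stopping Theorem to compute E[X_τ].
E[X_τ] = 49

X_n is a martingale and τ is a bounded-mean stopping time (indeed τ is finite a.s. with bounded expectation since the walk is in a bounded region). By the OST, E[X_τ] = E[X_0] = 49. Equivalently: E[X_τ] = 149 · P(hit 149 first) + 0 · P(hit 0 first) = 149 · (49/149) = 49.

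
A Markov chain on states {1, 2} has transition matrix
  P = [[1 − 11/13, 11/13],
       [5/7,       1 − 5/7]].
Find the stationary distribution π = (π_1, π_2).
π_1 = 65/142, π_2 = 77/142

Solve πP = π with π_1 + π_2 = 1. From πP = π: π_1 · (1 − 11/13) + π_2 · 5/7 = π_1 ⇒ π_2 · 5/7 = π_1 · 11/13 ⇒ π_2/π_1 = (11/13)/(5/7) = 77/65. Together with π_1 + π_2 = 1:
  π_1 = (5/7)/(11/13 + 5/7) = (5/7)/(142/91) = 65/142,
  π_2 = (11/13)/(11/13 + 5/7) = (11/13)/(142/91) = 77/142.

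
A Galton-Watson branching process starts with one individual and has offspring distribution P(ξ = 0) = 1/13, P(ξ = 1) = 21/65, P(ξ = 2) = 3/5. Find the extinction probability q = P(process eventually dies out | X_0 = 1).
q = 5/39

The pgf is f(s) = 1/13 + 21/65·s + 3/5·s². The extinction probability q is the smallest fixed point of f in [0, 1]. Setting s = f(s):
  3/5·s² + (21/65 − 1)·s + 1/13 = 0
  3/5·s² − (1/13 + 3/5)·s + 1/13 = 0
which factors as (s − 1)·(3/5·s − 1/13) = 0, giving roots s = 1 and s = (1/13)/(3/5) = 5/39.
Mean offspring μ = 21/65 + 2·3/5 = 99/65 > 1 (supercritical), so q < 1. The extinction probability is the smaller root: q = (1/13)/(3/5) = 5/39.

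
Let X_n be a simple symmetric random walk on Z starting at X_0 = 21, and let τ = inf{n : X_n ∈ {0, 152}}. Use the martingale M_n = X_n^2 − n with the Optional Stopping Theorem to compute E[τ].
E[τ] = 2751

M_n = X_n^2 − n is a martingale (since E[X_{n+1}^2 | F_n] = X_n^2 + 1). By OST (τ has finite mean in a bounded region), E[M_τ] = E[M_0] = X_0^2 − 0 = 21^2 = 441. Also E[M_τ] = E[X_τ^2] − E[τ]. The walk exits at 0 or 152, with P(hit 152 first) = 21/152, so E[X_τ^2] = 152^2 · 21/152 + 0 = 3192. Thus E[τ] = E[X_τ^2] − E[M_τ] = 3192 − 441 = 2751 = 21(152 − 21) = 2751.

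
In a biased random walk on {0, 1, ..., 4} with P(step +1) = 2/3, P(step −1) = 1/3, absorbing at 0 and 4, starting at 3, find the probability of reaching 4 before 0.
P(hit 4 before 0) = (1 − (1/2)^3) / (1 − (1/2)^4) = 14/15

Let u_k denote P(reach 4 before 0 | start at k). Boundary: u_0 = 0, u_4 = 1. Recurrence: u_k = 2/3·u_{k+1} + 1/3·u_{k-1} for 1 ≤ k ≤ 3. Try u_k = A + B·r^k with r = q/p = (1/3)/(2/3) = 1/2. Substitution satisfies the recurrence; boundary conditions give:
  u_k = (1 − r^k) / (1 − r^N) = (1 − (1/2)^3) / (1 − (1/2)^4) = 14/15.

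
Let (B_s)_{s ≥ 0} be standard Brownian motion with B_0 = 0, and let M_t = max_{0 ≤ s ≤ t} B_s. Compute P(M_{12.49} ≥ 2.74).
P(M_{12.49} ≥ 2.74) = 2·P(B_{12.49} ≥ 2.74) = 2(1 − Φ(2.74/√12.49)) ≈ 0.4382

By the reflection principle for Brownian motion, P(M_t ≥ a) = 2 · P(B_t ≥ a) for a ≥ 0. Since B_t ~ N(0, t), P(B_t ≥ 2.74) = 1 − Φ(2.74/√t) = 1 − Φ(2.74/√12.49) = 1 − Φ(0.7753). So
  P(M_{12.49} ≥ 2.74) = 2(1 − Φ(0.7753)) ≈ 0.4382.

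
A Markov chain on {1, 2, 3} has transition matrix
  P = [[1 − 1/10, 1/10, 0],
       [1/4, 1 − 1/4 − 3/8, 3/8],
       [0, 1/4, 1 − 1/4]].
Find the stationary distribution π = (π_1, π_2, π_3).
π = (1/2, 1/5, 3/10)

This is a birth-death chain on three states, which satisfies detailed balance: π_1 · P_{12} = π_2 · P_{21} and π_2 · P_{23} = π_3 · P_{32}.
From π_1 · 1/10 = π_2 · 1/4: π_2/π_1 = (1/10)/(1/4) = 2/5.
From π_2 · 3/8 = π_3 · 1/4: π_3/π_2 = (3/8)/(1/4) = 3/2.
Take π_1 proportional to 1; then unnormalized π = (1, 2/5, 3/5). Normalize by dividing by the sum 2:
  π = (1/2, 1/5, 3/10).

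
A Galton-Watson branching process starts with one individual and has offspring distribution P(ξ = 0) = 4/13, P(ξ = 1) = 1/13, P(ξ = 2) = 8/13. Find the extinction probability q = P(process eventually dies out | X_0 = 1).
q = 1/2

The pgf is f(s) = 4/13 + 1/13·s + 8/13·s². The extinction probability q is the smallest fixed point of f in [0, 1]. Setting s = f(s):
  8/13·s² + (1/13 − 1)·s + 4/13 = 0
  8/13·s² − (4/13 + 8/13)·s + 4/13 = 0
which factors as (s − 1)·(8/13·s − 4/13) = 0, giving roots s = 1 and s = (4/13)/(8/13) = 1/2.
Mean offspring μ = 1/13 + 2·8/13 = 17/13 > 1 (supercritical), so q < 1. The extinction probability is the smaller root: q = (4/13)/(8/13) = 1/2.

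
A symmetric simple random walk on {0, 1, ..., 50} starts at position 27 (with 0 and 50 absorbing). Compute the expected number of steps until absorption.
E[τ | X_0 = 27] = 621

Let v_k = E[τ | X_0 = k]. Boundary: v_0 = v_50 = 0. Recurrence: v_k = 1 + (v_{k-1} + v_{k+1})/2 for 1 ≤ k ≤ 49. The particular solution to v_k − (v_{k-1} + v_{k+1})/2 = 1 is v_k = −k^2. Adding homogeneous solution A + B k and matching boundaries gives v_k = k (50 − k). Substituting k = 27: v_27 = 27 · 23 = 621.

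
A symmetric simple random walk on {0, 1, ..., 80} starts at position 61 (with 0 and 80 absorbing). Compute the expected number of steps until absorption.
E[τ | X_0 = 61] = 1159

Let v_k = E[τ | X_0 = k]. Boundary: v_0 = v_80 = 0. Recurrence: v_k = 1 + (v_{k-1} + v_{k+1})/2 for 1 ≤ k ≤ 79. The particular solution to v_k − (v_{k-1} + v_{k+1})/2 = 1 is v_k = −k^2. Adding homogeneous solution A + B k and matching boundaries gives v_k = k (80 − k). Substituting k = 61: v_61 = 61 · 19 = 1159.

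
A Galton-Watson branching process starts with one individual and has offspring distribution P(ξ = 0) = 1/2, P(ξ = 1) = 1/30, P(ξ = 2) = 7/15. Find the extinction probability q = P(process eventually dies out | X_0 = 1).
q = 1

Mean offspring μ = 0·1/2 + 1·1/30 + 2·7/15 = 29/30 ≤ 1. For μ ≤ 1 with offspring not concentrated at 1, the Galton-Watson process goes extinct almost surely, so q = 1.
(Algebraic check: The pgf is f(s) = 1/2 + 1/30·s + 7/15·s². The extinction probability q is the smallest fixed point of f in [0, 1]. Setting s = f(s):
  7/15·s² + (1/30 − 1)·s + 1/2 = 0
  7/15·s² − (1/2 + 7/15)·s + 1/2 = 0
which factors as (s − 1)·(7/15·s − 1/2) = 0, giving roots s = 1 and s = (1/2)/(7/15) = 15/14. Since 15/14 ≥ 1, the smallest root in [0, 1] is s = 1.)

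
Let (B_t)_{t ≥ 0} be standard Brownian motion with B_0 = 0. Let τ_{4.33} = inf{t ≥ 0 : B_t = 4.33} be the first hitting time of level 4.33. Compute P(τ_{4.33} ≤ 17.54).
P(τ_{4.33} ≤ 17.54) = 2(1 − Φ(4.33/√17.54)) = 2(1 − Φ(1.0339)) ≈ 0.3012

By the reflection principle for standard BM, P(τ_b ≤ t) = 2 · P(B_t ≥ b). Since B_t ~ N(0, t), P(B_t ≥ 4.33) = 1 − Φ(4.33/√t) = 1 − Φ(4.33/√17.54) = 1 − Φ(1.0339) ≈ 0.15059. Doubling: P(τ_{4.33} ≤ 17.54) ≈ 2 · 0.15059 = 0.30118 ≈ 0.3012.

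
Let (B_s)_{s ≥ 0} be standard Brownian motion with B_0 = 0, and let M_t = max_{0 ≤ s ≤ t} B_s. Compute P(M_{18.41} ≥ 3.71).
P(M_{18.41} ≥ 3.71) = 2·P(B_{18.41} ≥ 3.71) = 2(1 − Φ(3.71/√18.41)) ≈ 0.3872

By the reflection principle for Brownian motion, P(M_t ≥ a) = 2 · P(B_t ≥ a) for a ≥ 0. Since B_t ~ N(0, t), P(B_t ≥ 3.71) = 1 − Φ(3.71/√t) = 1 − Φ(3.71/√18.41) = 1 − Φ(0.8647). So
  P(M_{18.41} ≥ 3.71) = 2(1 − Φ(0.8647)) ≈ 0.3872.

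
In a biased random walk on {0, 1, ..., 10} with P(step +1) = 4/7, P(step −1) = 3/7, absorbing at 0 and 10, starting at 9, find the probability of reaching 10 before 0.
P(hit 10 before 0) = (1 − (3/4)^9) / (1 − (3/4)^10) = 969844/989527

Let u_k denote P(reach 10 before 0 | start at k). Boundary: u_0 = 0, u_10 = 1. Recurrence: u_k = 4/7·u_{k+1} + 3/7·u_{k-1} for 1 ≤ k ≤ 9. Try u_k = A + B·r^k with r = q/p = (3/7)/(4/7) = 3/4. Substitution satisfies the recurrence; boundary conditions give:
  u_k = (1 − r^k) / (1 − r^N) = (1 − (3/4)^9) / (1 − (3/4)^10) = 969844/989527.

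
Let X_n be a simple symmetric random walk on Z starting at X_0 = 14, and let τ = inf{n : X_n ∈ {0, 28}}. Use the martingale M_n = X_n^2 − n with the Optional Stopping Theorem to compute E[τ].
E[τ] = 196

M_n = X_n^2 − n is a martingale (since E[X_{n+1}^2 | F_n] = X_n^2 + 1). By OST (τ has finite mean in a bounded region), E[M_τ] = E[M_0] = X_0^2 − 0 = 14^2 = 196. Also E[M_τ] = E[X_τ^2] − E[τ]. The walk exits at 0 or 28, with P(hit 28 first) = 14/28, so E[X_τ^2] = 28^2 · 14/28 + 0 = 392. Thus E[τ] = E[X_τ^2] − E[M_τ] = 392 − 196 = 196 = 14(28 − 14) = 196.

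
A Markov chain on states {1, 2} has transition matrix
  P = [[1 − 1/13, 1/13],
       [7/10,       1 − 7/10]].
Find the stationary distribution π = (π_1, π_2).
π_1 = 91/101, π_2 = 10/101

Solve πP = π with π_1 + π_2 = 1. From πP = π: π_1 · (1 − 1/13) + π_2 · 7/10 = π_1 ⇒ π_2 · 7/10 = π_1 · 1/13 ⇒ π_2/π_1 = (1/13)/(7/10) = 10/91. Together with π_1 + π_2 = 1:
  π_1 = (7/10)/(1/13 + 7/10) = (7/10)/(101/130) = 91/101,
  π_2 = (1/13)/(1/13 + 7/10) = (1/13)/(101/130) = 10/101.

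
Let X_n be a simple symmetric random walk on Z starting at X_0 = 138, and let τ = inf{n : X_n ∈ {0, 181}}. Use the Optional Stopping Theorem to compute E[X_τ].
E[X_τ] = 138

X_n is a martingale and τ is a bounded-mean stopping time (indeed τ is finite a.s. with bounded expectation since the walk is in a bounded region). By the OST, E[X_τ] = E[X_0] = 138. Equivalently: E[X_τ] = 181 · P(hit 181 first) + 0 · P(hit 0 first) = 181 · (138/181) = 138.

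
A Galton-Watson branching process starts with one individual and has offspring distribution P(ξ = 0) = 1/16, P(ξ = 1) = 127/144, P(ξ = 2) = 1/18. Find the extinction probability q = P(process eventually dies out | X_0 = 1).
q = 1

Mean offspring μ = 0·1/16 + 1·127/144 + 2·1/18 = 143/144 ≤ 1. For μ ≤ 1 with offspring not concentrated at 1, the Galton-Watson process goes extinct almost surely, so q = 1.
(Algebraic check: The pgf is f(s) = 1/16 + 127/144·s + 1/18·s². The extinction probability q is the smallest fixed point of f in [0, 1]. Setting s = f(s):
  1/18·s² + (127/144 − 1)·s + 1/16 = 0
  1/18·s² − (1/16 + 1/18)·s + 1/16 = 0
which factors as (s − 1)·(1/18·s − 1/16) = 0, giving roots s = 1 and s = (1/16)/(1/18) = 9/8. Since 9/8 ≥ 1, the smallest root in [0, 1] is s = 1.)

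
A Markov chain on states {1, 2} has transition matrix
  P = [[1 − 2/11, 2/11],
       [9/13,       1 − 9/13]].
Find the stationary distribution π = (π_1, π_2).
π_1 = 99/125, π_2 = 26/125

Solve πP = π with π_1 + π_2 = 1. From πP = π: π_1 · (1 − 2/11) + π_2 · 9/13 = π_1 ⇒ π_2 · 9/13 = π_1 · 2/11 ⇒ π_2/π_1 = (2/11)/(9/13) = 26/99. Together with π_1 + π_2 = 1:
  π_1 = (9/13)/(2/11 + 9/13) = (9/13)/(125/143) = 99/125,
  π_2 = (2/11)/(2/11 + 9/13) = (2/11)/(125/143) = 26/125.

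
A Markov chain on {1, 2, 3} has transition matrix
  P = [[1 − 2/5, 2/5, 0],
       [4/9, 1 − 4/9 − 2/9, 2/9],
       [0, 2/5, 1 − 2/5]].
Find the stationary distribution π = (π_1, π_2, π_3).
π = (5/12, 3/8, 5/24)

This is a birth-death chain on three states, which satisfies detailed balance: π_1 · P_{12} = π_2 · P_{21} and π_2 · P_{23} = π_3 · P_{32}.
From π_1 · 2/5 = π_2 · 4/9: π_2/π_1 = (2/5)/(4/9) = 9/10.
From π_2 · 2/9 = π_3 · 2/5: π_3/π_2 = (2/9)/(2/5) = 5/9.
Take π_1 proportional to 1; then unnormalized π = (1, 9/10, 1/2). Normalize by dividing by the sum 12/5:
  π = (5/12, 3/8, 5/24).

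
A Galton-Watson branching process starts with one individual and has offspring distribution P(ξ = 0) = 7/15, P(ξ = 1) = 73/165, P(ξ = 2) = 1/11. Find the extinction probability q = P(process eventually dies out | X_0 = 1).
q = 1

Mean offspring μ = 0·7/15 + 1·73/165 + 2·1/11 = 103/165 ≤ 1. For μ ≤ 1 with offspring not concentrated at 1, the Galton-Watson process goes extinct almost surely, so q = 1.
(Algebraic check: The pgf is f(s) = 7/15 + 73/165·s + 1/11·s². The extinction probability q is the smallest fixed point of f in [0, 1]. Setting s = f(s):
  1/11·s² + (73/165 − 1)·s + 7/15 = 0
  1/11·s² − (7/15 + 1/11)·s + 7/15 = 0
which factors as (s − 1)·(1/11·s − 7/15) = 0, giving roots s = 1 and s = (7/15)/(1/11) = 77/15. Since 77/15 ≥ 1, the smallest root in [0, 1] is s = 1.)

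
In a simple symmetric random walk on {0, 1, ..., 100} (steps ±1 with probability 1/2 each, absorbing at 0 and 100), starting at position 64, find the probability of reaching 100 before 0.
P(hit 100 before 0) = 64/100 = 16/25

Let u_k = P(hit 100 before 0 | start at k). Then u_0 = 0, u_100 = 1, and u_k = u_{k-1}/2 + u_{k+1}/2 for 1 ≤ k ≤ 99. This harmonic recurrence is solved by u_k = k/100, giving u_64 = 64/100 = 16/25.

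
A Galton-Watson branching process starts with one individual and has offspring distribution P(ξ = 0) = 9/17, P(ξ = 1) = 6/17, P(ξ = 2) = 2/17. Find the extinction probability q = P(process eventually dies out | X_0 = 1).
q = 1

Mean offspring μ = 0·9/17 + 1·6/17 + 2·2/17 = 10/17 ≤ 1. For μ ≤ 1 with offspring not concentrated at 1, the Galton-Watson process goes extinct almost surely, so q = 1.
(Algebraic check: The pgf is f(s) = 9/17 + 6/17·s + 2/17·s². The extinction probability q is the smallest fixed point of f in [0, 1]. Setting s = f(s):
  2/17·s² + (6/17 − 1)·s + 9/17 = 0
  2/17·s² − (9/17 + 2/17)·s + 9/17 = 0
which factors as (s − 1)·(2/17·s − 9/17) = 0, giving roots s = 1 and s = (9/17)/(2/17) = 9/2. Since 9/2 ≥ 1, the smallest root in [0, 1] is s = 1.)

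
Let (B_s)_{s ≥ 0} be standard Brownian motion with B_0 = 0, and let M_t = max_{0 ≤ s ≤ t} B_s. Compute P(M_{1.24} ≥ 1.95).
P(M_{1.24} ≥ 1.95) = 2·P(B_{1.24} ≥ 1.95) = 2(1 − Φ(1.95/√1.24)) ≈ 0.0799

By the reflection principle for Brownian motion, P(M_t ≥ a) = 2 · P(B_t ≥ a) for a ≥ 0. Since B_t ~ N(0, t), P(B_t ≥ 1.95) = 1 − Φ(1.95/√t) = 1 − Φ(1.95/√1.24) = 1 − Φ(1.7512). So
  P(M_{1.24} ≥ 1.95) = 2(1 − Φ(1.7512)) ≈ 0.0799.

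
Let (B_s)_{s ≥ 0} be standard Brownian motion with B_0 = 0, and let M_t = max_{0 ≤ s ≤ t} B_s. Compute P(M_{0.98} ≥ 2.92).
P(M_{0.98} ≥ 2.92) = 2·P(B_{0.98} ≥ 2.92) = 2(1 − Φ(2.92/√0.98)) ≈ 0.0032

By the reflection principle for Brownian motion, P(M_t ≥ a) = 2 · P(B_t ≥ a) for a ≥ 0. Since B_t ~ N(0, t), P(B_t ≥ 2.92) = 1 − Φ(2.92/√t) = 1 − Φ(2.92/√0.98) = 1 − Φ(2.9496). So
  P(M_{0.98} ≥ 2.92) = 2(1 − Φ(2.9496)) ≈ 0.0032.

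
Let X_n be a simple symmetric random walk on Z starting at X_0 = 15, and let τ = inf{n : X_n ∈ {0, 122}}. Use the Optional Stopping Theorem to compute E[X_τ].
E[X_τ] = 15

X_n is a martingale and τ is a bounded-mean stopping time (indeed τ is finite a.s. with bounded expectation since the walk is in a bounded region). By the OST, E[X_τ] = E[X_0] = 15. Equivalently: E[X_τ] = 122 · P(hit 122 first) + 0 · P(hit 0 first) = 122 · (15/122) = 15.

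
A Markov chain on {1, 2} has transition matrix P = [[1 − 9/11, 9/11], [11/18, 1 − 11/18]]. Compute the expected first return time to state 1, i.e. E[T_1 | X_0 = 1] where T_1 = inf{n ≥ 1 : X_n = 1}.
E[T_1 | X_0 = 1] = 1/π_1 = 283/121

For an irreducible recurrent Markov chain with stationary distribution π, E[T_i | X_0 = i] = 1/π_i (Kac's formula). Here π_1 = (11/18)/(9/11 + 11/18) = (11/18)/(283/198) = 121/283, so E[T_1 | X_0 = 1] = 1/π_1 = (9/11 + 11/18)/(11/18) = (283/198)/(11/18) = 283/121.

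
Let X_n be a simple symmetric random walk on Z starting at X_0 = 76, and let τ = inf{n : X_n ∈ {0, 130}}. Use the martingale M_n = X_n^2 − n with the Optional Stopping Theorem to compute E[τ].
E[τ] = 4104

M_n = X_n^2 − n is a martingale (since E[X_{n+1}^2 | F_n] = X_n^2 + 1). By OST (τ has finite mean in a bounded region), E[M_τ] = E[M_0] = X_0^2 − 0 = 76^2 = 5776. Also E[M_τ] = E[X_τ^2] − E[τ]. The walk exits at 0 or 130, with P(hit 130 first) = 76/130, so E[X_τ^2] = 130^2 · 76/130 + 0 = 9880. Thus E[τ] = E[X_τ^2] − E[M_τ] = 9880 − 5776 = 4104 = 76(130 − 76) = 4104.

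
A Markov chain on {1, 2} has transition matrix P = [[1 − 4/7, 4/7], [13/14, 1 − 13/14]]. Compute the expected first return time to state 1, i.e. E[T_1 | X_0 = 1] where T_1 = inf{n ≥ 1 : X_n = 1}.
E[T_1 | X_0 = 1] = 1/π_1 = 21/13

For an irreducible recurrent Markov chain with stationary distribution π, E[T_i | X_0 = i] = 1/π_i (Kac's formula). Here π_1 = (13/14)/(4/7 + 13/14) = (13/14)/(3/2) = 13/21, so E[T_1 | X_0 = 1] = 1/π_1 = (4/7 + 13/14)/(13/14) = (3/2)/(13/14) = 21/13.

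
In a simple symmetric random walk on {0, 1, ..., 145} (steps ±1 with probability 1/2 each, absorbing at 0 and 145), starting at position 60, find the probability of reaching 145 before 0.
P(hit 145 before 0) = 60/145 = 12/29

Let u_k = P(hit 145 before 0 | start at k). Then u_0 = 0, u_145 = 1, and u_k = u_{k-1}/2 + u_{k+1}/2 for 1 ≤ k ≤ 144. This harmonic recurrence is solved by u_k = k/145, giving u_60 = 60/145 = 12/29.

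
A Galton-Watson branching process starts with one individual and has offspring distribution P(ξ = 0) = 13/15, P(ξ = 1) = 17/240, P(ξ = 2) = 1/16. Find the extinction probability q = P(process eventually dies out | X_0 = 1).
q = 1

Mean offspring μ = 0·13/15 + 1·17/240 + 2·1/16 = 47/240 ≤ 1. For μ ≤ 1 with offspring not concentrated at 1, the Galton-Watson process goes extinct almost surely, so q = 1.
(Algebraic check: The pgf is f(s) = 13/15 + 17/240·s + 1/16·s². The extinction probability q is the smallest fixed point of f in [0, 1]. Setting s = f(s):
  1/16·s² + (17/240 − 1)·s + 13/15 = 0
  1/16·s² − (13/15 + 1/16)·s + 13/15 = 0
which factors as (s − 1)·(1/16·s − 13/15) = 0, giving roots s = 1 and s = (13/15)/(1/16) = 208/15. Since 208/15 ≥ 1, the smallest root in [0, 1] is s = 1.)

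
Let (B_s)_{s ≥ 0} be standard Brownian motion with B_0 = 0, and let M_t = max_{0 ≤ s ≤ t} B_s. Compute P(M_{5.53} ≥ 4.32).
P(M_{5.53} ≥ 4.32) = 2·P(B_{5.53} ≥ 4.32) = 2(1 − Φ(4.32/√5.53)) ≈ 0.0662

By the reflection principle for Brownian motion, P(M_t ≥ a) = 2 · P(B_t ≥ a) for a ≥ 0. Since B_t ~ N(0, t), P(B_t ≥ 4.32) = 1 − Φ(4.32/√t) = 1 − Φ(4.32/√5.53) = 1 − Φ(1.8371). So
  P(M_{5.53} ≥ 4.32) = 2(1 − Φ(1.8371)) ≈ 0.0662.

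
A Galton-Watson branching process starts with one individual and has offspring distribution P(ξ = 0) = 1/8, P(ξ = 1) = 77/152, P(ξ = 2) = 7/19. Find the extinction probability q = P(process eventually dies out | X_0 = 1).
q = 19/56

The pgf is f(s) = 1/8 + 77/152·s + 7/19·s². The extinction probability q is the smallest fixed point of f in [0, 1]. Setting s = f(s):
  7/19·s² + (77/152 − 1)·s + 1/8 = 0
  7/19·s² − (1/8 + 7/19)·s + 1/8 = 0
which factors as (s − 1)·(7/19·s − 1/8) = 0, giving roots s = 1 and s = (1/8)/(7/19) = 19/56.
Mean offspring μ = 77/152 + 2·7/19 = 189/152 > 1 (supercritical), so q < 1. The extinction probability is the smaller root: q = (1/8)/(7/19) = 19/56.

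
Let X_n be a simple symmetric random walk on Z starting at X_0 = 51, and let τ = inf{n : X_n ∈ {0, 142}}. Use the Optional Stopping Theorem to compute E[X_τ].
E[X_τ] = 51

X_n is a martingale and τ is a bounded-mean stopping time (indeed τ is finite a.s. with bounded expectation since the walk is in a bounded region). By the OST, E[X_τ] = E[X_0] = 51. Equivalently: E[X_τ] = 142 · P(hit 142 first) + 0 · P(hit 0 first) = 142 · (51/142) = 51.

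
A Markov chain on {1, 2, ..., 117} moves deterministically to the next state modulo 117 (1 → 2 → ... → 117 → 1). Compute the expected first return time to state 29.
E[T_29 | X_0 = 29] = 117

The chain cycles deterministically, so starting at state 29 it returns in exactly 117 steps. Equivalently, the stationary distribution is uniform π_j = 1/117 for every state j, so by Kac's formula E[T_29] = 1/π_29 = 117.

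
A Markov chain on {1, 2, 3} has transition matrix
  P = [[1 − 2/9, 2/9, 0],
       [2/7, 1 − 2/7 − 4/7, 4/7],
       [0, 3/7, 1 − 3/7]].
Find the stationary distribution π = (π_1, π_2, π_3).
π = (27/76, 21/76, 7/19)

This is a birth-death chain on three states, which satisfies detailed balance: π_1 · P_{12} = π_2 · P_{21} and π_2 · P_{23} = π_3 · P_{32}.
From π_1 · 2/9 = π_2 · 2/7: π_2/π_1 = (2/9)/(2/7) = 7/9.
From π_2 · 4/7 = π_3 · 3/7: π_3/π_2 = (4/7)/(3/7) = 4/3.
Take π_1 proportional to 1; then unnormalized π = (1, 7/9, 28/27). Normalize by dividing by the sum 76/27:
  π = (27/76, 21/76, 7/19).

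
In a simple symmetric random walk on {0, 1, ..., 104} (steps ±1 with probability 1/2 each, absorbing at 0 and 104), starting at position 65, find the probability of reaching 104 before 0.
P(hit 104 before 0) = 65/104 = 5/8

Let u_k = P(hit 104 before 0 | start at k). Then u_0 = 0, u_104 = 1, and u_k = u_{k-1}/2 + u_{k+1}/2 for 1 ≤ k ≤ 103. This harmonic recurrence is solved by u_k = k/104, giving u_65 = 65/104 = 5/8.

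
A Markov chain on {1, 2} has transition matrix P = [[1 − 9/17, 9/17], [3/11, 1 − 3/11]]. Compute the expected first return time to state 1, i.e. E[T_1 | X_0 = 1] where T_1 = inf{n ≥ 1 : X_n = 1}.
E[T_1 | X_0 = 1] = 1/π_1 = 50/17

For an irreducible recurrent Markov chain with stationary distribution π, E[T_i | X_0 = i] = 1/π_i (Kac's formula). Here π_1 = (3/11)/(9/17 + 3/11) = (3/11)/(150/187) = 17/50, so E[T_1 | X_0 = 1] = 1/π_1 = (9/17 + 3/11)/(3/11) = (150/187)/(3/11) = 50/17.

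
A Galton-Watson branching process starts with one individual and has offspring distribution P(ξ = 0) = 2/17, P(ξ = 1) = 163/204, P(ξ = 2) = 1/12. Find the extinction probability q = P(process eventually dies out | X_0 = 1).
q = 1

Mean offspring μ = 0·2/17 + 1·163/204 + 2·1/12 = 197/204 ≤ 1. For μ ≤ 1 with offspring not concentrated at 1, the Galton-Watson process goes extinct almost surely, so q = 1.
(Algebraic check: The pgf is f(s) = 2/17 + 163/204·s + 1/12·s². The extinction probability q is the smallest fixed point of f in [0, 1]. Setting s = f(s):
  1/12·s² + (163/204 − 1)·s + 2/17 = 0
  1/12·s² − (2/17 + 1/12)·s + 2/17 = 0
which factors as (s − 1)·(1/12·s − 2/17) = 0, giving roots s = 1 and s = (2/17)/(1/12) = 24/17. Since 24/17 ≥ 1, the smallest root in [0, 1] is s = 1.)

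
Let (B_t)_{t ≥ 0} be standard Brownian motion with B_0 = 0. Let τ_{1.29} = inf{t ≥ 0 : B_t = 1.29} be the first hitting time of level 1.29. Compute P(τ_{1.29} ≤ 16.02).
P(τ_{1.29} ≤ 16.02) = 2(1 − Φ(1.29/√16.02)) = 2(1 − Φ(0.3223)) ≈ 0.7472

By the reflection principle for standard BM, P(τ_b ≤ t) = 2 · P(B_t ≥ b). Since B_t ~ N(0, t), P(B_t ≥ 1.29) = 1 − Φ(1.29/√t) = 1 − Φ(1.29/√16.02) = 1 − Φ(0.3223) ≈ 0.37361. Doubling: P(τ_{1.29} ≤ 16.02) ≈ 2 · 0.37361 = 0.74722 ≈ 0.7472.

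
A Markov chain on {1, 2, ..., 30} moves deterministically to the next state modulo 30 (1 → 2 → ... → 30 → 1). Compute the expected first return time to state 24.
E[T_24 | X_0 = 24] = 30

The chain cycles deterministically, so starting at state 24 it returns in exactly 30 steps. Equivalently, the stationary distribution is uniform π_j = 1/30 for every state j, so by Kac's formula E[T_24] = 1/π_24 = 30.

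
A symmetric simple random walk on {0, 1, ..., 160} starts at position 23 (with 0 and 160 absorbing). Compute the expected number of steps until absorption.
E[τ | X_0 = 23] = 3151

Let v_k = E[τ | X_0 = k]. Boundary: v_0 = v_160 = 0. Recurrence: v_k = 1 + (v_{k-1} + v_{k+1})/2 for 1 ≤ k ≤ 159. The particular solution to v_k − (v_{k-1} + v_{k+1})/2 = 1 is v_k = −k^2. Adding homogeneous solution A + B k and matching boundaries gives v_k = k (160 − k). Substituting k = 23: v_23 = 23 · 137 = 3151.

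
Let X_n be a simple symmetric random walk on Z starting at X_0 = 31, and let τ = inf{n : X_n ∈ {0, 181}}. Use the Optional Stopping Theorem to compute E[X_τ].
E[X_τ] = 31

X_n is a martingale and τ is a bounded-mean stopping time (indeed τ is finite a.s. with bounded expectation since the walk is in a bounded region). By the OST, E[X_τ] = E[X_0] = 31. Equivalently: E[X_τ] = 181 · P(hit 181 first) + 0 · P(hit 0 first) = 181 · (31/181) = 31.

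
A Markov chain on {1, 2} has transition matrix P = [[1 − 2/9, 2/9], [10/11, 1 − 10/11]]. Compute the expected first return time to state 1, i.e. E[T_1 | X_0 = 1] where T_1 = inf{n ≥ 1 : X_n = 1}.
E[T_1 | X_0 = 1] = 1/π_1 = 56/45

For an irreducible recurrent Markov chain with stationary distribution π, E[T_i | X_0 = i] = 1/π_i (Kac's formula). Here π_1 = (10/11)/(2/9 + 10/11) = (10/11)/(112/99) = 45/56, so E[T_1 | X_0 = 1] = 1/π_1 = (2/9 + 10/11)/(10/11) = (112/99)/(10/11) = 56/45.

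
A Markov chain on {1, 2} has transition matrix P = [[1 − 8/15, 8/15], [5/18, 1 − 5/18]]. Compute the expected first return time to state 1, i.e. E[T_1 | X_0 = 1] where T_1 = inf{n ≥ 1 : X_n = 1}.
E[T_1 | X_0 = 1] = 1/π_1 = 73/25

For an irreducible recurrent Markov chain with stationary distribution π, E[T_i | X_0 = i] = 1/π_i (Kac's formula). Here π_1 = (5/18)/(8/15 + 5/18) = (5/18)/(73/90) = 25/73, so E[T_1 | X_0 = 1] = 1/π_1 = (8/15 + 5/18)/(5/18) = (73/90)/(5/18) = 73/25.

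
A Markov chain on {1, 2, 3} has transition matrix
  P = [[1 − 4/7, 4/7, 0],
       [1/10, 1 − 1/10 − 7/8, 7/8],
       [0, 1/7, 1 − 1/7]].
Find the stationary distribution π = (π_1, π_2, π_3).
π = (7/292, 10/73, 245/292)

This is a birth-death chain on three states, which satisfies detailed balance: π_1 · P_{12} = π_2 · P_{21} and π_2 · P_{23} = π_3 · P_{32}.
From π_1 · 4/7 = π_2 · 1/10: π_2/π_1 = (4/7)/(1/10) = 40/7.
From π_2 · 7/8 = π_3 · 1/7: π_3/π_2 = (7/8)/(1/7) = 49/8.
Take π_1 proportional to 1; then unnormalized π = (1, 40/7, 35). Normalize by dividing by the sum 292/7:
  π = (7/292, 10/73, 245/292).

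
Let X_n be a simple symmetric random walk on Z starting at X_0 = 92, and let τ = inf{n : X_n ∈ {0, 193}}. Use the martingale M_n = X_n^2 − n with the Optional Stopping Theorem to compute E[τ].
E[τ] = 9292

M_n = X_n^2 − n is a martingale (since E[X_{n+1}^2 | F_n] = X_n^2 + 1). By OST (τ has finite mean in a bounded region), E[M_τ] = E[M_0] = X_0^2 − 0 = 92^2 = 8464. Also E[M_τ] = E[X_τ^2] − E[τ]. The walk exits at 0 or 193, with P(hit 193 first) = 92/193, so E[X_τ^2] = 193^2 · 92/193 + 0 = 17756. Thus E[τ] = E[X_τ^2] − E[M_τ] = 17756 − 8464 = 9292 = 92(193 − 92) = 9292.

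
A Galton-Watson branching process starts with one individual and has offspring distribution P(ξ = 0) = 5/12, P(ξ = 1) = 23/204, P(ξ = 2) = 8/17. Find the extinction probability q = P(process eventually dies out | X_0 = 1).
q = 85/96

The pgf is f(s) = 5/12 + 23/204·s + 8/17·s². The extinction probability q is the smallest fixed point of f in [0, 1]. Setting s = f(s):
  8/17·s² + (23/204 − 1)·s + 5/12 = 0
  8/17·s² − (5/12 + 8/17)·s + 5/12 = 0
which factors as (s − 1)·(8/17·s − 5/12) = 0, giving roots s = 1 and s = (5/12)/(8/17) = 85/96.
Mean offspring μ = 23/204 + 2·8/17 = 215/204 > 1 (supercritical), so q < 1. The extinction probability is the smaller root: q = (5/12)/(8/17) = 85/96.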